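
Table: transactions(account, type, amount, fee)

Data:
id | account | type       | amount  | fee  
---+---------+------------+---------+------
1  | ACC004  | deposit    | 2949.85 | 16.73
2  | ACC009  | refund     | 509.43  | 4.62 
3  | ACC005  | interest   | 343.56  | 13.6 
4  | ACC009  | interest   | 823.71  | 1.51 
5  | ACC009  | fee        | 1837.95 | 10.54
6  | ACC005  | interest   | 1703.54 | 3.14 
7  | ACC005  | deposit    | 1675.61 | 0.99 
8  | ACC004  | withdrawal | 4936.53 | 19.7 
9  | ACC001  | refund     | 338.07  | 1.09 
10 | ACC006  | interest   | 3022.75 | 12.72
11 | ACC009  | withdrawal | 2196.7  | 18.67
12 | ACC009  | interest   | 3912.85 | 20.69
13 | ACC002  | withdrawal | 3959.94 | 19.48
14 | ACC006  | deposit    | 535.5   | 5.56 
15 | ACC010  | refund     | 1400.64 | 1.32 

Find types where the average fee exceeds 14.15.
SELECT type, AVG(fee)
FROM transactions
GROUP BY type
HAVING AVG(fee) > 14.15

Result:
  withdrawal: avg=19.28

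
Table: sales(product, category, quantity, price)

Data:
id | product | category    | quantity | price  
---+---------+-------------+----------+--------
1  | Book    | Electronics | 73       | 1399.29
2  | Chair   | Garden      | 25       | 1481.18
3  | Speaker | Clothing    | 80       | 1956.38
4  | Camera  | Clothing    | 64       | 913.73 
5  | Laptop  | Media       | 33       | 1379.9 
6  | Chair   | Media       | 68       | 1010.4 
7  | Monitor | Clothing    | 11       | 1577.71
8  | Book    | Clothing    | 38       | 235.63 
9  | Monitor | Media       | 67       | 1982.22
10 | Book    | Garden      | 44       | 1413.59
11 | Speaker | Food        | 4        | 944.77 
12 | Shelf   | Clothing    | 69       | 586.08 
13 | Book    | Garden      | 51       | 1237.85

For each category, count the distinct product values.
SELECT category, COUNT(DISTINCT product)
FROM sales
GROUP BY category

Result:
  Clothing: 5 distinct
  Electronics: 1 distinct
  Food: 1 distinct
  Garden: 2 distinct
  Media: 3 distinct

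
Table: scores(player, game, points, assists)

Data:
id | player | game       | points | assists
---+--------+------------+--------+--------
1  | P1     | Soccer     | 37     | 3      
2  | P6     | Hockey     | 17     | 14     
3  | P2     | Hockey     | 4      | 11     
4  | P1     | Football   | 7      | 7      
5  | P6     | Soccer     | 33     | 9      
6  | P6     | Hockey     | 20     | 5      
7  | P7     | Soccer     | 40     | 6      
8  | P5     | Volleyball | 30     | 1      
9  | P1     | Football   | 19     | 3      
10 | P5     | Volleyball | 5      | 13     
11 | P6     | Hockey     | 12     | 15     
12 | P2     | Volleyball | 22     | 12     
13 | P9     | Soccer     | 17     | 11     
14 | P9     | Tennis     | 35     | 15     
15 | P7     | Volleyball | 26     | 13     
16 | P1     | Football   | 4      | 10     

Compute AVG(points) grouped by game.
SELECT game, AVG(points) as result
FROM scores
GROUP BY game

Result:
  Football: 10.00
  Hockey: 13.25
  Soccer: 31.75
  Tennis: 35.00
  Volleyball: 20.75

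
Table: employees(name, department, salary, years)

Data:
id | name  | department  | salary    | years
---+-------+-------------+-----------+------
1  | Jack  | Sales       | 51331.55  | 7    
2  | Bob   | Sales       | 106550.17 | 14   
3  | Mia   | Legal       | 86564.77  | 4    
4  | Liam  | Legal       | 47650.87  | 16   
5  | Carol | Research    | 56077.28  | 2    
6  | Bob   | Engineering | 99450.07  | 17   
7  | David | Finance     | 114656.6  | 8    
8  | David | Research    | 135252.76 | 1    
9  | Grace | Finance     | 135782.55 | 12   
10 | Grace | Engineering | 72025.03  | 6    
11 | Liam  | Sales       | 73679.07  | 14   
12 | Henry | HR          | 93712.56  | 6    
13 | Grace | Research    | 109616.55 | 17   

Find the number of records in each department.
SELECT department, COUNT(*) as count
FROM employees
GROUP BY department

Result:
  Engineering: 2
  Finance: 2
  HR: 1
  Legal: 2
  Research: 3
  Sales: 3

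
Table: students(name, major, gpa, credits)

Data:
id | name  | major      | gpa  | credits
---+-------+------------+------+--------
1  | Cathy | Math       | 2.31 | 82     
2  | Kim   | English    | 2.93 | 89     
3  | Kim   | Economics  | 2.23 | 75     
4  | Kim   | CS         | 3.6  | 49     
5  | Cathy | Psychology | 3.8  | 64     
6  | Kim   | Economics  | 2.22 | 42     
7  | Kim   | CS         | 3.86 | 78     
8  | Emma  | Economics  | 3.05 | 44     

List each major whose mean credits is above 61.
SELECT major, AVG(credits)
FROM students
GROUP BY major
HAVING AVG(credits) > 61

Result:
  CS: avg=63.50
  English: avg=89.00
  Math: avg=82.00
  Psychology: avg=64.00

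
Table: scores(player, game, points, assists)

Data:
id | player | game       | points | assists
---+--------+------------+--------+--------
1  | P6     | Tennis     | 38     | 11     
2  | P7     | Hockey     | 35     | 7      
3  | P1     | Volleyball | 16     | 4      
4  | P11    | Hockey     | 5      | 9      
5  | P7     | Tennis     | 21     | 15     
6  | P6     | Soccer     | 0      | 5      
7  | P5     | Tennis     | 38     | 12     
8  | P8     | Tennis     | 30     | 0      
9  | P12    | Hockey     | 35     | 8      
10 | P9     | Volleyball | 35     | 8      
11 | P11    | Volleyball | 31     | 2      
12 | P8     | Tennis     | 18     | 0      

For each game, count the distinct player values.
SELECT game, COUNT(DISTINCT player)
FROM scores
GROUP BY game

Result:
  Hockey: 3 distinct
  Soccer: 1 distinct
  Tennis: 4 distinct
  Volleyball: 3 distinct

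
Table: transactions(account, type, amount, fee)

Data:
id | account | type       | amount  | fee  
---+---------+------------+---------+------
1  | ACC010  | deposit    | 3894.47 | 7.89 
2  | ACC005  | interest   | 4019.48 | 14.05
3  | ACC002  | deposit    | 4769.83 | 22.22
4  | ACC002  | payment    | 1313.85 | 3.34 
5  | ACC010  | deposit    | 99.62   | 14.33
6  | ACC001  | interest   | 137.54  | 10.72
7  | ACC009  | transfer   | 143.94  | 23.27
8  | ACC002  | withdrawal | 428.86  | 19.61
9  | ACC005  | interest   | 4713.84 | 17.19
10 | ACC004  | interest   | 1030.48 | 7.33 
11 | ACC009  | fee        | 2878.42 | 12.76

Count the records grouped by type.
SELECT type, COUNT(*) as count
FROM transactions
GROUP BY type

Result:
  deposit: 3
  fee: 1
  interest: 4
  payment: 1
  transfer: 1
  withdrawal: 1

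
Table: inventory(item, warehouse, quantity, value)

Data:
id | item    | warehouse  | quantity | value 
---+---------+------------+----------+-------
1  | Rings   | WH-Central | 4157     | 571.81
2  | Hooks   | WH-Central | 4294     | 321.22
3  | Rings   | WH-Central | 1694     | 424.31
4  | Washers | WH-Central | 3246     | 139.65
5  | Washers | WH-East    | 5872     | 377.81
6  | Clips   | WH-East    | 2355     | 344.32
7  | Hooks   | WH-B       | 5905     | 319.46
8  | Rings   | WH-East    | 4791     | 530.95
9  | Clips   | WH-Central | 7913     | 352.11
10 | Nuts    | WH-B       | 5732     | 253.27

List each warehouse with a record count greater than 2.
SELECT warehouse, COUNT(*) as cnt
FROM inventory
GROUP BY warehouse
HAVING COUNT(*) > 2

Result:
  WH-Central: 5
  WH-East: 3

Note: HAVING filters groups after aggregation, WHERE filters rows before.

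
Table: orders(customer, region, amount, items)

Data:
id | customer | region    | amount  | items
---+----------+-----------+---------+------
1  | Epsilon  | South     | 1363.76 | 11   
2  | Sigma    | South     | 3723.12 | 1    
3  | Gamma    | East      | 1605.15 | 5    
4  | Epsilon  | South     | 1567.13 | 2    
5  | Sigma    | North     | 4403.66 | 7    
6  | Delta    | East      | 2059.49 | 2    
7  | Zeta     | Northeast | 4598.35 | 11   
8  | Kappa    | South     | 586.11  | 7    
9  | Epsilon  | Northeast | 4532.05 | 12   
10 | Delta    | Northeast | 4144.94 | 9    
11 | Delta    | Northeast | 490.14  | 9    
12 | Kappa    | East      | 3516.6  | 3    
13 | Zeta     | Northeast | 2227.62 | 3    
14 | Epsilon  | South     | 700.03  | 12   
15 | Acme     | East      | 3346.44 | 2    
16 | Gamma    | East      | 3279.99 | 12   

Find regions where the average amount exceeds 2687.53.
SELECT region, AVG(amount)
FROM orders
GROUP BY region
HAVING AVG(amount) > 2687.53

Result:
  East: avg=2761.53
  North: avg=4403.66
  Northeast: avg=3198.62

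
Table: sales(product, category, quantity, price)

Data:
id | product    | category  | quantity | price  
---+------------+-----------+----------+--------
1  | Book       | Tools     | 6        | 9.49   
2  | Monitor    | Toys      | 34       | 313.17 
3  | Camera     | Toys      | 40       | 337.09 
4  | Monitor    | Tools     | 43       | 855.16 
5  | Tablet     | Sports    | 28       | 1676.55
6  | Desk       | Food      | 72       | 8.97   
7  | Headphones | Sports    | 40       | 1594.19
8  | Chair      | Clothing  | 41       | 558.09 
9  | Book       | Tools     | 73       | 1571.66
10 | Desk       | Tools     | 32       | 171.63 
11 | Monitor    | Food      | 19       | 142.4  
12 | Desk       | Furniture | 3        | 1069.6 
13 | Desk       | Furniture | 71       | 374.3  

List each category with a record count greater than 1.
SELECT category, COUNT(*) as cnt
FROM sales
GROUP BY category
HAVING COUNT(*) > 1

Result:
  Food: 2
  Furniture: 2
  Sports: 2
  Tools: 4
  Toys: 2

Note: HAVING filters groups after aggregation, WHERE filters rows before.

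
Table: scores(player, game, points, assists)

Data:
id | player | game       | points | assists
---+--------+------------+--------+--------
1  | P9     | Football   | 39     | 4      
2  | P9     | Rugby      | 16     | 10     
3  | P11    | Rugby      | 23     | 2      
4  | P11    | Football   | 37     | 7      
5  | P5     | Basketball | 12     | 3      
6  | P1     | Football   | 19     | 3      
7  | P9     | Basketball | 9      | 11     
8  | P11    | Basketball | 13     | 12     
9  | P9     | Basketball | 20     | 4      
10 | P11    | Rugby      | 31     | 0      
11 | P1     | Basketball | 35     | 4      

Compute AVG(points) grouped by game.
SELECT game, AVG(points) as result
FROM scores
GROUP BY game

Result:
  Basketball: 17.80
  Football: 31.67
  Rugby: 23.33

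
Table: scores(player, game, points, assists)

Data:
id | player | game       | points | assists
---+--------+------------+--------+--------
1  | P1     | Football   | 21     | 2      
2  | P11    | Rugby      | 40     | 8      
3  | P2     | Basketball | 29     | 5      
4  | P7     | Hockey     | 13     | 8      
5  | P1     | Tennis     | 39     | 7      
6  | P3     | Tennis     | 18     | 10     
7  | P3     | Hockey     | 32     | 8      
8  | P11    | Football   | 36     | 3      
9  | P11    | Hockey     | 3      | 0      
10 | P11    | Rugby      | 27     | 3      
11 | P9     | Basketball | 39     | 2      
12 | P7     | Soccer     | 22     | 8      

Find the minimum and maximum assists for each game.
SELECT game, MIN(assists), MAX(assists)
FROM scores
GROUP BY game

Result:
  Basketball: min=2, max=5
  Football: min=2, max=3
  Hockey: min=0, max=8
  Rugby: min=3, max=8
  Soccer: min=8, max=8
  Tennis: min=7, max=10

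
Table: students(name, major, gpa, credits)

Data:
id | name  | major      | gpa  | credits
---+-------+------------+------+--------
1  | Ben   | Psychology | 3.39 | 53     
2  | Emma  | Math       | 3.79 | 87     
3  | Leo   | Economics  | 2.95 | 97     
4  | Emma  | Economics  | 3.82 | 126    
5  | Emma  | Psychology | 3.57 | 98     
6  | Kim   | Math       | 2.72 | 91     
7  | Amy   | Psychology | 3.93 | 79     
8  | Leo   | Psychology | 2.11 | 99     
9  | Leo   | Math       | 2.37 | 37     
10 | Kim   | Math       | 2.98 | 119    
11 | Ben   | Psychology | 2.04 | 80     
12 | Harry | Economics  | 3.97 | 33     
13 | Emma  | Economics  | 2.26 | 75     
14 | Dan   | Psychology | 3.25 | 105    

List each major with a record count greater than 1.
SELECT major, COUNT(*) as cnt
FROM students
GROUP BY major
HAVING COUNT(*) > 1

Result:
  Economics: 4
  Math: 4
  Psychology: 6

Note: HAVING filters groups after aggregation, WHERE filters rows before.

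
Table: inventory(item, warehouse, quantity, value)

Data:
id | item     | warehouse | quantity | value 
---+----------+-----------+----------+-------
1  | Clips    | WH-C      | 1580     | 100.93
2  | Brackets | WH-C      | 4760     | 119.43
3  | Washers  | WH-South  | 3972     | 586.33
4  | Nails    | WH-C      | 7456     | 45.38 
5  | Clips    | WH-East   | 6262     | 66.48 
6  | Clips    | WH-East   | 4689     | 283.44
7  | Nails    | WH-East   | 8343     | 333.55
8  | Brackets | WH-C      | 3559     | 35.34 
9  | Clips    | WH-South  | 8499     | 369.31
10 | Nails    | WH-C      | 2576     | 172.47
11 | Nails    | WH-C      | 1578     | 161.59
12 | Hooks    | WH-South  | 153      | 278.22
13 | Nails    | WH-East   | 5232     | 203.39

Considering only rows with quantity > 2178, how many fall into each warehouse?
SELECT warehouse, COUNT(*)
FROM inventory
WHERE quantity > 2178
GROUP BY warehouse

Note: WHERE filters rows before grouping.

Result:
  WH-C: 4
  WH-East: 4
  WH-South: 2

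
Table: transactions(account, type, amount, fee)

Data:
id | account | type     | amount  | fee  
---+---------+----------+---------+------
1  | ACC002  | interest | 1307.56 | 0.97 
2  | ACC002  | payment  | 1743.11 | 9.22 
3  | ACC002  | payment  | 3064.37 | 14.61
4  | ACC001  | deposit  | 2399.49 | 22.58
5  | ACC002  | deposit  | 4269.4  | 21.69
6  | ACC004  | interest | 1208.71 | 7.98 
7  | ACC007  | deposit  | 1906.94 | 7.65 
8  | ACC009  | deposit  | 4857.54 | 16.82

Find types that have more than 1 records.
SELECT type, COUNT(*) as cnt
FROM transactions
GROUP BY type
HAVING COUNT(*) > 1

Result:
  deposit: 4
  interest: 2
  payment: 2

Note: HAVING filters groups after aggregation, WHERE filters rows before.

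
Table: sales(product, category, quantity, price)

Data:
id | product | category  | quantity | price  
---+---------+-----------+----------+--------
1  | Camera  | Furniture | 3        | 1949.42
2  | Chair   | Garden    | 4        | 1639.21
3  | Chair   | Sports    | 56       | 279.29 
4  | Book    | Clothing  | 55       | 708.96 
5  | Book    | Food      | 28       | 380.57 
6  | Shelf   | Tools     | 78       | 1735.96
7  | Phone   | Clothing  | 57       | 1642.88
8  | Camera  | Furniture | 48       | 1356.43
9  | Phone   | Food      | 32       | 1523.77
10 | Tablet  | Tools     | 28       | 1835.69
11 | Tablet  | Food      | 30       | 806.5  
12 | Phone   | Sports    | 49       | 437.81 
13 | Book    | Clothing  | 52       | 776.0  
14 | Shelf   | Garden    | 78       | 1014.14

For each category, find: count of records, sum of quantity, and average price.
SELECT category,
       COUNT(*) as cnt,
       SUM(quantity) as total_quantity,
       AVG(price) as avg_price
FROM sales
GROUP BY category

Result:
  Clothing: 3 records, 164 total quantity, 1042.61 avg price
  Food: 3 records, 90 total quantity, 903.61 avg price
  Furniture: 2 records, 51 total quantity, 1652.93 avg price
  Garden: 2 records, 82 total quantity, 1326.68 avg price
  Sports: 2 records, 105 total quantity, 358.55 avg price
  Tools: 2 records, 106 total quantity, 1785.83 avg price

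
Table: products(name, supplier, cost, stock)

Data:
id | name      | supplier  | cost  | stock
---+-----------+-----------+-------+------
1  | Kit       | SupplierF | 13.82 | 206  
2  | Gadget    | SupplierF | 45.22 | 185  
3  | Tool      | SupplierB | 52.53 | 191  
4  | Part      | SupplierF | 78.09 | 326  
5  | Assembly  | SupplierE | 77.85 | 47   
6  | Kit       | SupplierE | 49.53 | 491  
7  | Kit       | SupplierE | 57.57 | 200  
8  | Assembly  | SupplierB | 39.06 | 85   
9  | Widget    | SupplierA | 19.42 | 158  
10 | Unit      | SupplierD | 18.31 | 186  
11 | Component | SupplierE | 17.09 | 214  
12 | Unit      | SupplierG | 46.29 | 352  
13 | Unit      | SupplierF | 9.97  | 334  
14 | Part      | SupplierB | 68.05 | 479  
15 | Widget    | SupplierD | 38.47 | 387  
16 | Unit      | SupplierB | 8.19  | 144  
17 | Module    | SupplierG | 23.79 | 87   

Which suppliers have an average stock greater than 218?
SELECT supplier, AVG(stock)
FROM products
GROUP BY supplier
HAVING AVG(stock) > 218

Result:
  SupplierB: avg=224.75
  SupplierD: avg=286.50
  SupplierE: avg=238.00
  SupplierF: avg=262.75
  SupplierG: avg=219.50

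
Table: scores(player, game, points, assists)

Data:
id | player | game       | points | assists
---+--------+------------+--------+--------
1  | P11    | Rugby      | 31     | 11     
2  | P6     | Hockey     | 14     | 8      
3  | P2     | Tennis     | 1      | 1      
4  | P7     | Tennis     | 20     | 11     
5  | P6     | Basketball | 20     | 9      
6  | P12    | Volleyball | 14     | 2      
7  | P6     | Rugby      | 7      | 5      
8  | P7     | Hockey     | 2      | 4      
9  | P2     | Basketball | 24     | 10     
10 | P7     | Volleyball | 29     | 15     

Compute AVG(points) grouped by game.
SELECT game, AVG(points) as result
FROM scores
GROUP BY game

Result:
  Basketball: 22.00
  Hockey: 8.00
  Rugby: 19.00
  Tennis: 10.50
  Volleyball: 21.50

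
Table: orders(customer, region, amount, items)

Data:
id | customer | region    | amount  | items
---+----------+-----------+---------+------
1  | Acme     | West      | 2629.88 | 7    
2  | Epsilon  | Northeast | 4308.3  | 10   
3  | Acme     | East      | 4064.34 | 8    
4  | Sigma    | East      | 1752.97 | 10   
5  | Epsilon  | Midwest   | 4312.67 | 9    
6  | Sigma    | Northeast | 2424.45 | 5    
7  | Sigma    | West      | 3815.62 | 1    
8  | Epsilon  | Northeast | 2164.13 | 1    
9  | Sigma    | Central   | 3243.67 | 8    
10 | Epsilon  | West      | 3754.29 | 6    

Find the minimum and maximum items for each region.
SELECT region, MIN(items), MAX(items)
FROM orders
GROUP BY region

Result:
  Central: min=8, max=8
  East: min=8, max=10
  Midwest: min=9, max=9
  Northeast: min=1, max=10
  West: min=1, max=7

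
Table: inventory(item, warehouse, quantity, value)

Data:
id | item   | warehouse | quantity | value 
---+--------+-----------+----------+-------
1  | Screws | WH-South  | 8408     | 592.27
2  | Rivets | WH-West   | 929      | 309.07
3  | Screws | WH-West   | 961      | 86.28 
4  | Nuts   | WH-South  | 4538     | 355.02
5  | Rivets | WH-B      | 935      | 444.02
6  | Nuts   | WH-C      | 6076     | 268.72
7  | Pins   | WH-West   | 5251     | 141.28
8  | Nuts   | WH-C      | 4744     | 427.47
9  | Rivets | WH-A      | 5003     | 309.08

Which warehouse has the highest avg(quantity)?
SELECT warehouse, AVG(quantity) as val
FROM inventory
GROUP BY warehouse
ORDER BY val DESC
LIMIT 1

Result: WH-South with avg(quantity) = 6473.00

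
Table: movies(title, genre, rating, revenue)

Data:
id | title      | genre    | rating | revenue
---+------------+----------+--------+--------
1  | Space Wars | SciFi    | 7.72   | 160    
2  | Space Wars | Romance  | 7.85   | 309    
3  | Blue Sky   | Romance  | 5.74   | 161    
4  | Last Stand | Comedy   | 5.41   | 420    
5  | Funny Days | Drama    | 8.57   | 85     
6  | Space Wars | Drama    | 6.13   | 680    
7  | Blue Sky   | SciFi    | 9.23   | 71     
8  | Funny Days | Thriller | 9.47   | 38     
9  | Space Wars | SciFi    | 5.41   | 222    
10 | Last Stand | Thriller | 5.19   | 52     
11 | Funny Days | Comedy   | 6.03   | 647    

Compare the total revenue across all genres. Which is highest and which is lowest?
SELECT genre, SUM(revenue)
FROM movies
GROUP BY genre
ORDER BY SUM(revenue)

All groups:
  Thriller: 90
  SciFi: 453
  Romance: 470
  Drama: 765
  Comedy: 1067

Highest: Comedy (1067)
Lowest: Thriller (90)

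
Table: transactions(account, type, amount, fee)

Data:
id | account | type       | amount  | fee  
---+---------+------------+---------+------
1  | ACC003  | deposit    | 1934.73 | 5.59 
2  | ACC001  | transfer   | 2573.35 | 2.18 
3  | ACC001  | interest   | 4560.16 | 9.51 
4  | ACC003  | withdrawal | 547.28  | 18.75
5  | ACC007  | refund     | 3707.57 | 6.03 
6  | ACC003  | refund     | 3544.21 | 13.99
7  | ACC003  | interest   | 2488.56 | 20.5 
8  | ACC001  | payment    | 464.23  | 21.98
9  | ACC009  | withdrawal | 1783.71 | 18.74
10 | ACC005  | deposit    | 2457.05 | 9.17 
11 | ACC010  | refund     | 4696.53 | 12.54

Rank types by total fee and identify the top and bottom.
SELECT type, SUM(fee)
FROM transactions
GROUP BY type
ORDER BY SUM(fee)

All groups:
  transfer: 2.18
  deposit: 14.76
  payment: 21.98
  interest: 30.01
  refund: 32.56
  withdrawal: 37.49

Highest: withdrawal (37.49)
Lowest: transfer (2.18)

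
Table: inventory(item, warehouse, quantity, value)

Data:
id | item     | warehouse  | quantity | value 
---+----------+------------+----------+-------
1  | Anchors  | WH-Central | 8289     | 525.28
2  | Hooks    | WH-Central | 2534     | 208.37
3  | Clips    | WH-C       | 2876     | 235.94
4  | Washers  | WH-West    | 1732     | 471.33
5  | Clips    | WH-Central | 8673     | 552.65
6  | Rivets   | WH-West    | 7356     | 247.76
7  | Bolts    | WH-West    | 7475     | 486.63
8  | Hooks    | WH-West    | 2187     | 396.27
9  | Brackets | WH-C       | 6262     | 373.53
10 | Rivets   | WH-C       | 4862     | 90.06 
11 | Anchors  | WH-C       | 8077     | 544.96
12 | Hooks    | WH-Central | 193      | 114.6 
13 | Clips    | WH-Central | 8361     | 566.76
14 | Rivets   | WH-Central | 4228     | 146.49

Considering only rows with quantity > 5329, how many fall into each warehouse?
SELECT warehouse, COUNT(*)
FROM inventory
WHERE quantity > 5329
GROUP BY warehouse

Note: WHERE filters rows before grouping.

Result:
  WH-C: 2
  WH-Central: 3
  WH-West: 2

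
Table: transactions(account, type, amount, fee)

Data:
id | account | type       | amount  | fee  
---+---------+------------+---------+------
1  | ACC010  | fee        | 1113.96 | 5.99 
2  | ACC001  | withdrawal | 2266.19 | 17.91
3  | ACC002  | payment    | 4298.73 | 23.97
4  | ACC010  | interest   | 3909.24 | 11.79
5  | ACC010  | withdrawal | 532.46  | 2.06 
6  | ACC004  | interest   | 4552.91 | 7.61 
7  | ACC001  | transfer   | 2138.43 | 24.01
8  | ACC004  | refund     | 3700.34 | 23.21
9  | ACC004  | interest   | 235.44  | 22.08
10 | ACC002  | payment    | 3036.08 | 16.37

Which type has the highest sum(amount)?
SELECT type, SUM(amount) as val
FROM transactions
GROUP BY type
ORDER BY val DESC
LIMIT 1

Result: interest with sum(amount) = 8697.59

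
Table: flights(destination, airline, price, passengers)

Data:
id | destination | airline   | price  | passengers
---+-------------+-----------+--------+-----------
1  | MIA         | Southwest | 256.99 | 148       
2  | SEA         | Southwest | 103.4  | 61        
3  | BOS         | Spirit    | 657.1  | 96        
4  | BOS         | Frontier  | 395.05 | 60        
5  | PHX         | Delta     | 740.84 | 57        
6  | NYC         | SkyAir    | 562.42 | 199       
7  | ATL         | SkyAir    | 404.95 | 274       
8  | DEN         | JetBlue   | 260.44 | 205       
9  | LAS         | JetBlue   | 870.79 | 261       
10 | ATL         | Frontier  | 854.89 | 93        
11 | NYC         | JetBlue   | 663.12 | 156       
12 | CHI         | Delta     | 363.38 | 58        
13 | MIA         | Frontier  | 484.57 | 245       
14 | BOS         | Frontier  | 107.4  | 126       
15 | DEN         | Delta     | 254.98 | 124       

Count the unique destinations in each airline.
SELECT airline, COUNT(DISTINCT destination)
FROM flights
GROUP BY airline

Result:
  Delta: 3 distinct
  Frontier: 3 distinct
  JetBlue: 3 distinct
  SkyAir: 2 distinct
  Southwest: 2 distinct
  Spirit: 1 distinct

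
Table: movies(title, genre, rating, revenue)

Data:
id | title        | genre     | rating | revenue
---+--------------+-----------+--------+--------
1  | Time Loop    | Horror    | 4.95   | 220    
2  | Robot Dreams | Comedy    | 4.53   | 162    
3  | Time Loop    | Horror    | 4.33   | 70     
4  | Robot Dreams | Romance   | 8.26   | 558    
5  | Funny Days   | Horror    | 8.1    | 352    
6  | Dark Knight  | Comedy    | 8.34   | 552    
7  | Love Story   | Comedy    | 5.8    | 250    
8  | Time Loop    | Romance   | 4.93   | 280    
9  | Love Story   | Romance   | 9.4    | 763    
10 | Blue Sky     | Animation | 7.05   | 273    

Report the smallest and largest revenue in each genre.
SELECT genre, MIN(revenue), MAX(revenue)
FROM movies
GROUP BY genre

Result:
  Animation: min=273, max=273
  Comedy: min=162, max=552
  Horror: min=70, max=352
  Romance: min=280, max=763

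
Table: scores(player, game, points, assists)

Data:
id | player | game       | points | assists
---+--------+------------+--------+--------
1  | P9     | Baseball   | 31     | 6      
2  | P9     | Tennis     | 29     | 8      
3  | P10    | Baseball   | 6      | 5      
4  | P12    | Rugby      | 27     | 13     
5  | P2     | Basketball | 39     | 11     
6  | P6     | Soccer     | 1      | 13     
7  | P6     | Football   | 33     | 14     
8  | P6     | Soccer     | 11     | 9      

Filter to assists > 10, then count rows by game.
SELECT game, COUNT(*)
FROM scores
WHERE assists > 10
GROUP BY game

Note: WHERE filters rows before grouping.

Result:
  Basketball: 1
  Football: 1
  Rugby: 1
  Soccer: 1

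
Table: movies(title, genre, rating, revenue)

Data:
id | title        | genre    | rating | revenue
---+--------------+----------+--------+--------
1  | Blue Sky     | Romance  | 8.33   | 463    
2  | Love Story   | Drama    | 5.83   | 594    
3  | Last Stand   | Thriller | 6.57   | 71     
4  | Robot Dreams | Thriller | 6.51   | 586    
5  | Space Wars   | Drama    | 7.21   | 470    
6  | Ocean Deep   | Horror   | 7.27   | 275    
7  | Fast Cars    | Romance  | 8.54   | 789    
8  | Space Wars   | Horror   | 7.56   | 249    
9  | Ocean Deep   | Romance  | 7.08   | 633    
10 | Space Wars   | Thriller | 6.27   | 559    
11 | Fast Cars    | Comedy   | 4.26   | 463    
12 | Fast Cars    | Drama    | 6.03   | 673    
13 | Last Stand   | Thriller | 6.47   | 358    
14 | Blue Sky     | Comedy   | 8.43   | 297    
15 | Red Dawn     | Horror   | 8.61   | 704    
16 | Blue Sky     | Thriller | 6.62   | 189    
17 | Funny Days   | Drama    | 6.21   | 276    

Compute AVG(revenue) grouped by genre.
SELECT genre, AVG(revenue) as result
FROM movies
GROUP BY genre

Result:
  Comedy: 380.00
  Drama: 503.25
  Horror: 409.33
  Romance: 628.33
  Thriller: 352.60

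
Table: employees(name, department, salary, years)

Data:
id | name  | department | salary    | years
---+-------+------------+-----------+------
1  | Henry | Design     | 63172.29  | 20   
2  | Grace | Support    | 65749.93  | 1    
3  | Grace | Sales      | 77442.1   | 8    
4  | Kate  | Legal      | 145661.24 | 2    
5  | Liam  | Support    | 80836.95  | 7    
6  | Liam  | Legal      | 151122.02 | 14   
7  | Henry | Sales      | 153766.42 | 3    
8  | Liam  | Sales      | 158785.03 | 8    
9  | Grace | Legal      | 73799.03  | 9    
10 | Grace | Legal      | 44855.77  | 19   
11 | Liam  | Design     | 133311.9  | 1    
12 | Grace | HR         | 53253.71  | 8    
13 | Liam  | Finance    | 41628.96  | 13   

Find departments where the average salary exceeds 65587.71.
SELECT department, AVG(salary)
FROM employees
GROUP BY department
HAVING AVG(salary) > 65587.71

Result:
  Design: avg=98242.10
  Legal: avg=103859.52
  Sales: avg=129997.85
  Support: avg=73293.44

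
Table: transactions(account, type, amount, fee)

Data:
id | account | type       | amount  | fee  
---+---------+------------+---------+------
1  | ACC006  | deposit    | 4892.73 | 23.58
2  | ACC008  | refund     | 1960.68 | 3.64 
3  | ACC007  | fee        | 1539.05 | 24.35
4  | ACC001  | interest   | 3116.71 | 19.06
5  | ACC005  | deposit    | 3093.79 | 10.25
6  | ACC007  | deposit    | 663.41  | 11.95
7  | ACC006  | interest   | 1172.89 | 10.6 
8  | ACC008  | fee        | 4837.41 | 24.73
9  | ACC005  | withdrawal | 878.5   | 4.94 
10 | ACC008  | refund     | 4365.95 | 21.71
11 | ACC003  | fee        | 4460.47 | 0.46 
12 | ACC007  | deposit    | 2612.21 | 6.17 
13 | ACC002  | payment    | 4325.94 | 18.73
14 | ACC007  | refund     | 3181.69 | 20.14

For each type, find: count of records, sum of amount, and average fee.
SELECT type,
       COUNT(*) as cnt,
       SUM(amount) as total_amount,
       AVG(fee) as avg_fee
FROM transactions
GROUP BY type

Result:
  deposit: 4 records, 11262.14 total amount, 12.99 avg fee
  fee: 3 records, 10836.93 total amount, 16.51 avg fee
  interest: 2 records, 4289.60 total amount, 14.83 avg fee
  payment: 1 records, 4325.94 total amount, 18.73 avg fee
  refund: 3 records, 9508.32 total amount, 15.16 avg fee
  withdrawal: 1 records, 878.50 total amount, 4.94 avg fee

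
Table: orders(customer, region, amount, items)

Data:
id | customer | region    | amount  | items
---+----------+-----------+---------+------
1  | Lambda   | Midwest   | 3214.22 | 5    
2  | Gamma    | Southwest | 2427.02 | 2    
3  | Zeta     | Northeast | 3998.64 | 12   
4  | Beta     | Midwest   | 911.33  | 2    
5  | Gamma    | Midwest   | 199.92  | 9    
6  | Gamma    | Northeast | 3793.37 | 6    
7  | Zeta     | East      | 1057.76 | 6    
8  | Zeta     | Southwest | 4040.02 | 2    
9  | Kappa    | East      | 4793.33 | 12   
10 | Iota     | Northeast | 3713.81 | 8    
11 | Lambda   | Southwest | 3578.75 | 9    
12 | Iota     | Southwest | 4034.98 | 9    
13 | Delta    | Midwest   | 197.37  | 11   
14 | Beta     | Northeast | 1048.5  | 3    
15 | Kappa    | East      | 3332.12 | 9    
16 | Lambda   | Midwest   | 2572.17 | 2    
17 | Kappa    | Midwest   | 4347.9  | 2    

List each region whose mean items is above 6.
SELECT region, AVG(items)
FROM orders
GROUP BY region
HAVING AVG(items) > 6

Result:
  East: avg=9.00
  Northeast: avg=7.25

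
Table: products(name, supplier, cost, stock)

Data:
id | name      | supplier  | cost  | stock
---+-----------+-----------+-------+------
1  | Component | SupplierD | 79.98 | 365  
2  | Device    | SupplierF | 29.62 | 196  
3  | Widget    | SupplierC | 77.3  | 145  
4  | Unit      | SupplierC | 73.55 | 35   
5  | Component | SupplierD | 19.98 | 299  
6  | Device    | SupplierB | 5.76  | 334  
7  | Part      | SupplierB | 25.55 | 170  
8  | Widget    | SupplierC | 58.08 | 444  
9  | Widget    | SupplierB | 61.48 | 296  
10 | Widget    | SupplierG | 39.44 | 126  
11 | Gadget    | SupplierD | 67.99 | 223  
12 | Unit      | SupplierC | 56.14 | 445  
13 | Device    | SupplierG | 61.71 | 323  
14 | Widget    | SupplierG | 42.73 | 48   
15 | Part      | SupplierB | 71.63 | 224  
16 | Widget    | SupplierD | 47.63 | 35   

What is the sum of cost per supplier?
SELECT supplier, SUM(cost) as result
FROM products
GROUP BY supplier

Result:
  SupplierB: 164.42
  SupplierC: 265.07
  SupplierD: 215.58
  SupplierF: 29.62
  SupplierG: 143.88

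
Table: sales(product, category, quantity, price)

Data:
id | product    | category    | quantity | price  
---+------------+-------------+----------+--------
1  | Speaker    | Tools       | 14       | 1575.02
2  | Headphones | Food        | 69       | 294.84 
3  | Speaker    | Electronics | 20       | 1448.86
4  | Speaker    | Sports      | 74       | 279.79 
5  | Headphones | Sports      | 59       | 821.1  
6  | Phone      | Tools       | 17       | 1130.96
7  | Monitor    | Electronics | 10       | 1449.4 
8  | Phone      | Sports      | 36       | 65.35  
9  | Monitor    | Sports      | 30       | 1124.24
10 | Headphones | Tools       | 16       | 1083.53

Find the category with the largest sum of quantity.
SELECT category, SUM(quantity) as val
FROM sales
GROUP BY category
ORDER BY val DESC
LIMIT 1

Result: Sports with sum(quantity) = 199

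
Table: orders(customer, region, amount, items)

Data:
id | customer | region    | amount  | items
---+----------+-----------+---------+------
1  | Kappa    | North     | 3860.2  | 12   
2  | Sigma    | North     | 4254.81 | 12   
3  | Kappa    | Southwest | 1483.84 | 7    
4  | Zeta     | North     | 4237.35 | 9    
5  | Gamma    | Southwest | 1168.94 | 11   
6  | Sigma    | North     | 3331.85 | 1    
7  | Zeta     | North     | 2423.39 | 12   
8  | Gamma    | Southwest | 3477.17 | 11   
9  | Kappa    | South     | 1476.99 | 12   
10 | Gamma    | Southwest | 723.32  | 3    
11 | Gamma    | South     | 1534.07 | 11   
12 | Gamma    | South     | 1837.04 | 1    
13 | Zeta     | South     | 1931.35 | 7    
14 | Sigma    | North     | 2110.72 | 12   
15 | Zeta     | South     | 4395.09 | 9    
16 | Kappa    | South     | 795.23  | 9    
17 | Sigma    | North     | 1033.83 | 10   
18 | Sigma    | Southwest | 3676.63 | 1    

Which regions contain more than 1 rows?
SELECT region, COUNT(*) as cnt
FROM orders
GROUP BY region
HAVING COUNT(*) > 1

Result:
  North: 7
  South: 6
  Southwest: 5

Note: HAVING filters groups after aggregation, WHERE filters rows before.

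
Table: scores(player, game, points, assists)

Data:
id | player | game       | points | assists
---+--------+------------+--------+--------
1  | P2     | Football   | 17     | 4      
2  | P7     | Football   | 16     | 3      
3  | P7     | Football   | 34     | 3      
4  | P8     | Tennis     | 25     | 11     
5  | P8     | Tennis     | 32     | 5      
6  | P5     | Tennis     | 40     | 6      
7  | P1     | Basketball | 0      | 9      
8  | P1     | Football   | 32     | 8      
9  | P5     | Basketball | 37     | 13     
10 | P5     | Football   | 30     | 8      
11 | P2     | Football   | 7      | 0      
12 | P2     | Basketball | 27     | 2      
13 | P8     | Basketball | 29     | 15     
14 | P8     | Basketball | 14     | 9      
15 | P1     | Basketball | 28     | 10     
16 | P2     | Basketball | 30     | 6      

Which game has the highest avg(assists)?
SELECT game, AVG(assists) as val
FROM scores
GROUP BY game
ORDER BY val DESC
LIMIT 1

Result: Basketball with avg(assists) = 9.14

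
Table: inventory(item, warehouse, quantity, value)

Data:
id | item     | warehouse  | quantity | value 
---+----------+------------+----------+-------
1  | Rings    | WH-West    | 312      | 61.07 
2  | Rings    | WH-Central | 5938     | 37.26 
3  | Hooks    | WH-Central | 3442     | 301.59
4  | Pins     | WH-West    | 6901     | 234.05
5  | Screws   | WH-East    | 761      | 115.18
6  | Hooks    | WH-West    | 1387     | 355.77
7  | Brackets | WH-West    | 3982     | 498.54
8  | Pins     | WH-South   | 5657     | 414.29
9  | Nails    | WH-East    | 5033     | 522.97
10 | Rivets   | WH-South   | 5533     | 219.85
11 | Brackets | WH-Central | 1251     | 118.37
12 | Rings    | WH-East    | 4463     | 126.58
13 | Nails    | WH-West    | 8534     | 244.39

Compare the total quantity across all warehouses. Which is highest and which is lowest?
SELECT warehouse, SUM(quantity)
FROM inventory
GROUP BY warehouse
ORDER BY SUM(quantity)

All groups:
  WH-East: 10257
  WH-Central: 10631
  WH-South: 11190
  WH-West: 21116

Highest: WH-West (21116)
Lowest: WH-East (10257)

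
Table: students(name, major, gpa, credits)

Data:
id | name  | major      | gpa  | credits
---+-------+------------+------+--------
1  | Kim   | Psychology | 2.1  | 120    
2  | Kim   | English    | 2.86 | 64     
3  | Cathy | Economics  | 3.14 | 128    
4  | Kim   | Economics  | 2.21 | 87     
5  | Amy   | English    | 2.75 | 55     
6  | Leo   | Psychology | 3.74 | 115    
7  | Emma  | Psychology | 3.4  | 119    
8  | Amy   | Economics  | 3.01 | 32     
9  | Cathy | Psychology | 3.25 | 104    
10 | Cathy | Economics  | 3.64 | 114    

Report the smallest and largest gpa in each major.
SELECT major, MIN(gpa), MAX(gpa)
FROM students
GROUP BY major

Result:
  Economics: min=2.21, max=3.64
  English: min=2.75, max=2.86
  Psychology: min=2.10, max=3.74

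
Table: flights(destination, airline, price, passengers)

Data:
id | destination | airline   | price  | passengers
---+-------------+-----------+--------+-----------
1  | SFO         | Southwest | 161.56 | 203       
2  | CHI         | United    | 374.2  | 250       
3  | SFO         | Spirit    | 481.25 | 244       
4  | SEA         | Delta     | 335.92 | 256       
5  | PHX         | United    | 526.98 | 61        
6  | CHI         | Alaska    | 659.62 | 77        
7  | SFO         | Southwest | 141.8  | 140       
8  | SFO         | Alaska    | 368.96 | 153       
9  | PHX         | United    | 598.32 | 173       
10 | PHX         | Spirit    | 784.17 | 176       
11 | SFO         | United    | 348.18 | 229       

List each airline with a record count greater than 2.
SELECT airline, COUNT(*) as cnt
FROM flights
GROUP BY airline
HAVING COUNT(*) > 2

Result:
  United: 4

Note: HAVING filters groups after aggregation, WHERE filters rows before.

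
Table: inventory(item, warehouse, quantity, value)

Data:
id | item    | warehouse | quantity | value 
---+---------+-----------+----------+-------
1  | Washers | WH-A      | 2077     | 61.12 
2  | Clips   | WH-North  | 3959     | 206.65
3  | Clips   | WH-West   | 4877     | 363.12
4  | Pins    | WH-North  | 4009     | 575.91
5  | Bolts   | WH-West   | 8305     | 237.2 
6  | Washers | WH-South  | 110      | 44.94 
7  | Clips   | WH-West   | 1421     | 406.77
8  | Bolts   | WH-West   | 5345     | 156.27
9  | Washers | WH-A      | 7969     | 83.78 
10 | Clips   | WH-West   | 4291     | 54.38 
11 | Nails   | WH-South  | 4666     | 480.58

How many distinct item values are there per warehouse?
SELECT warehouse, COUNT(DISTINCT item)
FROM inventory
GROUP BY warehouse

Result:
  WH-A: 1 distinct
  WH-North: 2 distinct
  WH-South: 2 distinct
  WH-West: 2 distinct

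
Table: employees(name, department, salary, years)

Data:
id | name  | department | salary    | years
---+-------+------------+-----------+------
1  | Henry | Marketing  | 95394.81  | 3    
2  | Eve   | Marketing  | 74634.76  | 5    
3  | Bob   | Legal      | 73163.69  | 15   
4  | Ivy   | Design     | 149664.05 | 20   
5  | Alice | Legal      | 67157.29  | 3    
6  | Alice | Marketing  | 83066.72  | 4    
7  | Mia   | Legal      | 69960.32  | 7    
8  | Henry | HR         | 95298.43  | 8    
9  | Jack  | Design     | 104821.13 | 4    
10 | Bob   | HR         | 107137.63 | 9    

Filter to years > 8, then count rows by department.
SELECT department, COUNT(*)
FROM employees
WHERE years > 8
GROUP BY department

Note: WHERE filters rows before grouping.

Result:
  Design: 1
  HR: 1
  Legal: 1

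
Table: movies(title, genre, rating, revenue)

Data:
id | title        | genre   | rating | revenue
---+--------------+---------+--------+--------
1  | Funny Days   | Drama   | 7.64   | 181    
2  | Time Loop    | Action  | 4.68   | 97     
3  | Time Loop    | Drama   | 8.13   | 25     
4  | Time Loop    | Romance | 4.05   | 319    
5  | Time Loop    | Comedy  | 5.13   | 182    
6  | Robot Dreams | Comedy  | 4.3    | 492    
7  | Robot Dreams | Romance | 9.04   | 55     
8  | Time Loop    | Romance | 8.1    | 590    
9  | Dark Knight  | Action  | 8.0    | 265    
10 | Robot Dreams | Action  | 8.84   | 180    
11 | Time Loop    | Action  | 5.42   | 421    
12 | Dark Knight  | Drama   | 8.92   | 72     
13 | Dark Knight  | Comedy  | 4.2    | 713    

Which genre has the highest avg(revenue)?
SELECT genre, AVG(revenue) as val
FROM movies
GROUP BY genre
ORDER BY val DESC
LIMIT 1

Result: Comedy with avg(revenue) = 462.33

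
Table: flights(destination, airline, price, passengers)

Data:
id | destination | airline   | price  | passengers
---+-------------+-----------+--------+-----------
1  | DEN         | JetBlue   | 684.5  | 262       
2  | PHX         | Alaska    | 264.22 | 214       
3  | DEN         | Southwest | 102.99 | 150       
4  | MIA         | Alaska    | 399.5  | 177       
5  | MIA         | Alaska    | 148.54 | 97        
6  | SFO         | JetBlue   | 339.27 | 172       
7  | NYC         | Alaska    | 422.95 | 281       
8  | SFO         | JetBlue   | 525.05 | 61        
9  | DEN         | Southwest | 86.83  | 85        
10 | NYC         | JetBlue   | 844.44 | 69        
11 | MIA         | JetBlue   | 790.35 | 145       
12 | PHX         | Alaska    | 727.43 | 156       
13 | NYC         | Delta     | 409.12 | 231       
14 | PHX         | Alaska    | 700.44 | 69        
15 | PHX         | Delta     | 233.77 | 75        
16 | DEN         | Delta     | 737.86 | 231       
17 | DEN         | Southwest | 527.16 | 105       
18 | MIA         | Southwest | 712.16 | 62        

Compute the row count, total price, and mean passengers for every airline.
SELECT airline,
       COUNT(*) as cnt,
       SUM(price) as total_price,
       AVG(passengers) as avg_passengers
FROM flights
GROUP BY airline

Result:
  Alaska: 6 records, 2663.08 total price, 165.67 avg passengers
  Delta: 3 records, 1380.75 total price, 179.00 avg passengers
  JetBlue: 5 records, 3183.61 total price, 141.80 avg passengers
  Southwest: 4 records, 1429.14 total price, 100.50 avg passengers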